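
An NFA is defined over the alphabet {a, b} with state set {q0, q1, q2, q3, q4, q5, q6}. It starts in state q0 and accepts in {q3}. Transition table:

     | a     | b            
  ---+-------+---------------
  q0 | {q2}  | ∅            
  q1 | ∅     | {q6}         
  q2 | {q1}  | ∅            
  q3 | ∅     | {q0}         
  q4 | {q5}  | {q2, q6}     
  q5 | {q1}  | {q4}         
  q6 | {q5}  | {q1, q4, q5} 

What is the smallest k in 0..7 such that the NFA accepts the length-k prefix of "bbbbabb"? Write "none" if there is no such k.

none

Start in {q0}.
Read 'b': q0→∅; now ∅.
The set is empty and remains empty for the remaining 6 symbols.
No reachable set along the way intersects F.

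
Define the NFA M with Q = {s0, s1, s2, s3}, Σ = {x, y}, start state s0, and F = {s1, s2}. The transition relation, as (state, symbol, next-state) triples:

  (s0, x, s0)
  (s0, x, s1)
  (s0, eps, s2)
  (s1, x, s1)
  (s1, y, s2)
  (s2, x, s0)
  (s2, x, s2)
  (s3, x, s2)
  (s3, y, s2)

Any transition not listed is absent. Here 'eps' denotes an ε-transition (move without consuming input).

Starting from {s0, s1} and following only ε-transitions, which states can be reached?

Begin with {s0, s1}.
ε-move s0 → s2; add s2.

{s0, s1, s2}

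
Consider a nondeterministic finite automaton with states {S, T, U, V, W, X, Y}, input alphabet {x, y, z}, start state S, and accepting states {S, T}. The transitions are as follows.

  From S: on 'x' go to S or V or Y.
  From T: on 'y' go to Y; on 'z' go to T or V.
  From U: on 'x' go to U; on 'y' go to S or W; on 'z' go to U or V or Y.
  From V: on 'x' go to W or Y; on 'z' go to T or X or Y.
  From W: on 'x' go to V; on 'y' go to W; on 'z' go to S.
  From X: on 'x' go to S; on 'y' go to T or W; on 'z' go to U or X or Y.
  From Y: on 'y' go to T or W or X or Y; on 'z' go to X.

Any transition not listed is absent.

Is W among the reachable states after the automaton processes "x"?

Start in {S}.
Read 'x': S→{S, V, Y}; now {S, V, Y}.
State W is not in {S, V, Y}.

No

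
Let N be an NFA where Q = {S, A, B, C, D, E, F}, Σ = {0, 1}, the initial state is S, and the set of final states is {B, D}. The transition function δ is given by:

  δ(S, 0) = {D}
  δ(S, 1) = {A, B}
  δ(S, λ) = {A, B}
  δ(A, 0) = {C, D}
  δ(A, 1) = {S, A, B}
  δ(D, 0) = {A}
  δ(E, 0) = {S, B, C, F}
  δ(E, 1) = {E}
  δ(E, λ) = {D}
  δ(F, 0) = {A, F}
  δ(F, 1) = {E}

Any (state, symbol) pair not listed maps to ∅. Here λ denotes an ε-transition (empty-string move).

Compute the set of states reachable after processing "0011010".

Start: ε-closure({S}) = {S, A, B}.
Read '0': S→{D}, A→{C, D}, B→∅; now {C, D}.
Read '0': C→∅, D→{A}; now {A}.
Read '1': A→{S, A, B}; now {S, A, B}.
Read '1': S→{A, B}, A→{S, A, B}, B→∅; now {S, A, B}.
Read '0': S→{D}, A→{C, D}, B→∅; now {C, D}.
Read '1': C→∅, D→∅; now ∅.
The set is empty and remains empty for the remaining 1 symbol.

∅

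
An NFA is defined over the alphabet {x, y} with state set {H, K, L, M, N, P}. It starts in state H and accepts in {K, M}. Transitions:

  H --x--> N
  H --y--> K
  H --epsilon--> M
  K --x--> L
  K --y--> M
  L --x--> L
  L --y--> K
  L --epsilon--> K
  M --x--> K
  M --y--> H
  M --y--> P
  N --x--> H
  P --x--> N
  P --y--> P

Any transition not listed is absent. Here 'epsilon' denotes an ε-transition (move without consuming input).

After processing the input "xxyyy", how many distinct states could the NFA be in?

Start: ε-closure({H}) = {H, M}.
Read 'x': H→{N}, M→{K}; now {K, N}.
Read 'x': K→{L}, N→{H}; union {H, L}; ε-closure = {H, K, L, M}.
Read 'y': H→{K}, K→{M}, L→{K}, M→{H, P}; now {H, K, M, P}.
Read 'y': H→{K}, K→{M}, M→{H, P}, P→{P}; now {H, K, M, P}.
Read 'y': H→{K}, K→{M}, M→{H, P}, P→{P}; now {H, K, M, P}.
That set has 4 states.

4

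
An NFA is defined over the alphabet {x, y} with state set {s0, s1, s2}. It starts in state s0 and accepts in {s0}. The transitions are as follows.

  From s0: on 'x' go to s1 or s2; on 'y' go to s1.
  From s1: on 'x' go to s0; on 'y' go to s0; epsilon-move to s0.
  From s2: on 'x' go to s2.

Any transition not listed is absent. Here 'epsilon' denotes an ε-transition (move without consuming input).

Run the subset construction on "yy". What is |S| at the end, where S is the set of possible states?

2

Start in {s0}.
Read 'y': s0→{s1}; union {s1}; ε-closure = {s0, s1}.
Read 'y': s0→{s1}, s1→{s0}; now {s0, s1}.
That set has 2 states.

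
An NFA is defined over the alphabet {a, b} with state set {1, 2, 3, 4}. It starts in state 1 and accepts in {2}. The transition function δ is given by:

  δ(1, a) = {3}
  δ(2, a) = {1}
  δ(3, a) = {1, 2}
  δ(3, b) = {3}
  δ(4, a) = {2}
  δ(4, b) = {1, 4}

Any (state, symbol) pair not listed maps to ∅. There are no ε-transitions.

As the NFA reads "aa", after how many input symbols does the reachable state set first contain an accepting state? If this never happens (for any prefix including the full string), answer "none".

2

Start in {1}.
Read 'a': {1} → {3}.
Read 'a': {3} → {1, 2}.
None of the earlier sets intersect F, but {1, 2} does.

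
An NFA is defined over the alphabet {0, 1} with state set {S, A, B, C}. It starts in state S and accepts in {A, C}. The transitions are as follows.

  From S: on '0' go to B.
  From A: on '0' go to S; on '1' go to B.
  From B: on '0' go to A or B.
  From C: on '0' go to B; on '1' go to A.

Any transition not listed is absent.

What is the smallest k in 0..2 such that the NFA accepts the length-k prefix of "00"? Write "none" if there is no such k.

Start in {S}.
Read '0': {S} → {B}.
Read '0': {B} → {A, B}.
None of the earlier sets intersect F, but {A, B} does.

2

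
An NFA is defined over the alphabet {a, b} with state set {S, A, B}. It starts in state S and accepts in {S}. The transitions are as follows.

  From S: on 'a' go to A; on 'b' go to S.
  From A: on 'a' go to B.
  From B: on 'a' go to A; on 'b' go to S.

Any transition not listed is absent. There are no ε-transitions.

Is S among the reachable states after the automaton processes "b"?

Yes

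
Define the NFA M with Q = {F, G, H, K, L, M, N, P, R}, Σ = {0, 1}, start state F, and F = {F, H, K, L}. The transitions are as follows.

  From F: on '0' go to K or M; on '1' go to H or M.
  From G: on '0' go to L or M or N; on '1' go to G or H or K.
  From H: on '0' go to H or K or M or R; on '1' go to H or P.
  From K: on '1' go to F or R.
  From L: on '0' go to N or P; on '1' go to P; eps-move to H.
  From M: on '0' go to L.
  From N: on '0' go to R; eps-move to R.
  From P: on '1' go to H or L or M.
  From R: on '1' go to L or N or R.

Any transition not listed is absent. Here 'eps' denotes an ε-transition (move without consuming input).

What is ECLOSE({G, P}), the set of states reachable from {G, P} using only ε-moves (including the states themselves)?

Begin with {G, P}.
No ε-moves leave this set, so the closure equals the set itself.

{G, P}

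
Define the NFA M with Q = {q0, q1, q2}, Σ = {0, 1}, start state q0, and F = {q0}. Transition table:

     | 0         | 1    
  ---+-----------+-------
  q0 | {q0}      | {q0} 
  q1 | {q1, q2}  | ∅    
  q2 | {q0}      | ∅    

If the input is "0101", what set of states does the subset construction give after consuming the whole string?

Start in {q0}.
Read '0': {q0} → {q0}.
Read '1': {q0} → {q0}.
Read '0': {q0} → {q0}.
Read '1': {q0} → {q0}.

{q0}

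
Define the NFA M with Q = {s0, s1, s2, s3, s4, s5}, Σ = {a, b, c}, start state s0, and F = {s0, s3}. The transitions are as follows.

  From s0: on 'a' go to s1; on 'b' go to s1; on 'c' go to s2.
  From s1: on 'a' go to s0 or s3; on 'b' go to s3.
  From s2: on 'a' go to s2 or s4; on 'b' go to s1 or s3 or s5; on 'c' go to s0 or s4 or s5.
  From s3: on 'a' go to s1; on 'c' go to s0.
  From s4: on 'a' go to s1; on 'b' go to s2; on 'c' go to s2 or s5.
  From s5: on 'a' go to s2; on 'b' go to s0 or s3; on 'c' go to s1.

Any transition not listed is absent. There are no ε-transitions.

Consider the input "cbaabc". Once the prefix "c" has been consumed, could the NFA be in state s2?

Yes

Start in {s0}.
Read 'c': s0→{s2}; now {s2}.
State s2 is in {s2}.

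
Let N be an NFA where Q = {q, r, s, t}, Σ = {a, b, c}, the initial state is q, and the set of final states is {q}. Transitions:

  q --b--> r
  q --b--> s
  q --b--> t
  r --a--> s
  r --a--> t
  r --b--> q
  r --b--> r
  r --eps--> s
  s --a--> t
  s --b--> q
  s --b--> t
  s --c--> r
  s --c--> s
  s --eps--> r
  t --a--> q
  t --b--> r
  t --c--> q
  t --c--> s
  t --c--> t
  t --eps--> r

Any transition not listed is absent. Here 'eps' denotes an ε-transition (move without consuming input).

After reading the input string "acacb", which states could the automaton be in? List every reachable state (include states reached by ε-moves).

Start in {q}.
Read 'a': {q} → ∅.
The set is empty and remains empty for the remaining 4 symbols.

∅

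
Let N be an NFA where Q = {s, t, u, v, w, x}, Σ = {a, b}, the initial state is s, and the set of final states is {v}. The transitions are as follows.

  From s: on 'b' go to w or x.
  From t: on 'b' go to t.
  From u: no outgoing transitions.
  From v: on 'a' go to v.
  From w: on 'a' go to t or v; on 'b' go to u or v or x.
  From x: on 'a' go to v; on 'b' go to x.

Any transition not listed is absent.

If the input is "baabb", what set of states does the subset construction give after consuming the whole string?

∅

Start in {s}.
Read 'b': s→{w, x}; now {w, x}.
Read 'a': w→{t, v}, x→{v}; now {t, v}.
Read 'a': t→∅, v→{v}; now {v}.
Read 'b': v→∅; now ∅.
The set is empty and remains empty for the remaining 1 symbol.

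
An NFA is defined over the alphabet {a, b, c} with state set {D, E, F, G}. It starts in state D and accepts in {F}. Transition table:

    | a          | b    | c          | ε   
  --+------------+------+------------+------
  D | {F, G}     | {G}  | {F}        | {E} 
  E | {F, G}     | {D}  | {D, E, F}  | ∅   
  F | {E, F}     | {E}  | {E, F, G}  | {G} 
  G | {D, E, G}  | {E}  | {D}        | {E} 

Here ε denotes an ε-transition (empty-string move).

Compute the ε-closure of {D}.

{D, E}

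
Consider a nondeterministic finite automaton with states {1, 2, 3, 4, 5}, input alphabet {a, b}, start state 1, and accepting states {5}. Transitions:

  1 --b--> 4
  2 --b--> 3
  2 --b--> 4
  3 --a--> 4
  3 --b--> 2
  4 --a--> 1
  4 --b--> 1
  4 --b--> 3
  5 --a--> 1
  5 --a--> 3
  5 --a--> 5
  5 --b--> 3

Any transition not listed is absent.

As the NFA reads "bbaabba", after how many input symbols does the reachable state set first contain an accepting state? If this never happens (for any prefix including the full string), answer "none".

none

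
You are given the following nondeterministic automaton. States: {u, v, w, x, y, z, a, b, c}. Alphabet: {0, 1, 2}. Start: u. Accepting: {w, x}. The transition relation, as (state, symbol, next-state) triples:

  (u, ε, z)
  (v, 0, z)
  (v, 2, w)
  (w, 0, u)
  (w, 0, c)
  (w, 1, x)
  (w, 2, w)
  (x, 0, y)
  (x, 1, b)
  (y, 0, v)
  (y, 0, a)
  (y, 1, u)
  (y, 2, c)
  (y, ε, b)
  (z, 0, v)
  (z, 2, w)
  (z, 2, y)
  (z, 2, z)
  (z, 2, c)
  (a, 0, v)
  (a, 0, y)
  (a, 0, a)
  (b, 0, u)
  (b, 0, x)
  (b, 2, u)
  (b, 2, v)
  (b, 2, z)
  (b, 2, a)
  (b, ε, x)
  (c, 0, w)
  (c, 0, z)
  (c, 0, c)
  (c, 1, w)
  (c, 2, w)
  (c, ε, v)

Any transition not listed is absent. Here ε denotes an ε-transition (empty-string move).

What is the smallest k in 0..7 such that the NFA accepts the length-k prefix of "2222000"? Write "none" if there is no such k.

Start: ε-closure({u}) = {u, z}.
Read '2': {u, z} → {v, w, x, y, z, b, c}.
None of the earlier sets intersect F, but {v, w, x, y, z, b, c} does.

1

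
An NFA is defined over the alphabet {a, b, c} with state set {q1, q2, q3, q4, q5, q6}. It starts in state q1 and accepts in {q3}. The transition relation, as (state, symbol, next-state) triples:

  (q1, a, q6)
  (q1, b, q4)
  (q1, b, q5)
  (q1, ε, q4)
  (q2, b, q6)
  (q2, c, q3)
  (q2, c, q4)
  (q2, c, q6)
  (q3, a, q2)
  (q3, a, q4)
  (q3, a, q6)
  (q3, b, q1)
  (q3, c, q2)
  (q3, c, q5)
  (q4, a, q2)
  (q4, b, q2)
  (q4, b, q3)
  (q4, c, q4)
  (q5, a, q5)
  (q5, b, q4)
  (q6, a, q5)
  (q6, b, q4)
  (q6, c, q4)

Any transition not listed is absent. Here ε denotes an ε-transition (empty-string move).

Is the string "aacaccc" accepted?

Start: ε-closure({q1}) = {q1, q4}.
Read 'a': {q1, q4} → {q2, q6}.
Read 'a': {q2, q6} → {q5}.
Read 'c': {q5} → ∅.
The set is empty and remains empty for the remaining 4 symbols.
The final set ∅ contains no accepting state.

No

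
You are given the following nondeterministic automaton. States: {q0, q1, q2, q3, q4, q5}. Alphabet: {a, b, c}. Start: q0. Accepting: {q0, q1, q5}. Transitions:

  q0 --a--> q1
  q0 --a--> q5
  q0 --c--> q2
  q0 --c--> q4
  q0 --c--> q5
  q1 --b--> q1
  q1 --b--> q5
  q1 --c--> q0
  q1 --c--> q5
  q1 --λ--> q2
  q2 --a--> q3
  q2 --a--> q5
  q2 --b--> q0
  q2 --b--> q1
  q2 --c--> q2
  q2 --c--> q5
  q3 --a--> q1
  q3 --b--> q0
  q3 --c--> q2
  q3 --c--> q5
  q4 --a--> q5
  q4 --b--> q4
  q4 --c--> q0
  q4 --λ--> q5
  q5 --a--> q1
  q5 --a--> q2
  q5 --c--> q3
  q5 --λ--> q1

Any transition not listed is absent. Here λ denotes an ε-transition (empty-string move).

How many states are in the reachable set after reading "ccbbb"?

4

Start in {q0}.
Read 'c': {q0} → {q1, q2, q4, q5}.
Read 'c': {q1, q2, q4, q5} → {q0, q1, q2, q3, q5}.
Read 'b': {q0, q1, q2, q3, q5} → {q0, q1, q2, q5}.
Read 'b': {q0, q1, q2, q5} → {q0, q1, q2, q5}.
Read 'b': {q0, q1, q2, q5} → {q0, q1, q2, q5}.
That set has 4 states.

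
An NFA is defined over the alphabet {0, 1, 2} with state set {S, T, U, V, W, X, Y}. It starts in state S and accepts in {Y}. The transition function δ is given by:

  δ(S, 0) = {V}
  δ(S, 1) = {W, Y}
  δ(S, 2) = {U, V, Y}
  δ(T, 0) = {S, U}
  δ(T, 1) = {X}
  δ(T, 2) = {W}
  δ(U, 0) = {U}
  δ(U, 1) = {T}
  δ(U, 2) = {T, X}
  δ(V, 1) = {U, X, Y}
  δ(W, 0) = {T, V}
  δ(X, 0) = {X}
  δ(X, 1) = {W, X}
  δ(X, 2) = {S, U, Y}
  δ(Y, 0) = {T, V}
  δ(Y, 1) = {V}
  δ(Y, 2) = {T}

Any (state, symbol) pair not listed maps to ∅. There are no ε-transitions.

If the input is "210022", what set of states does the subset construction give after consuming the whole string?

{S, T, U, V, W, X, Y}

Start in {S}.
Read '2': S→{U, V, Y}; now {U, V, Y}.
Read '1': U→{T}, V→{U, X, Y}, Y→{V}; now {T, U, V, X, Y}.
Read '0': T→{S, U}, U→{U}, V→∅, X→{X}, Y→{T, V}; now {S, T, U, V, X}.
Read '0': S→{V}, T→{S, U}, U→{U}, V→∅, X→{X}; now {S, U, V, X}.
Read '2': S→{U, V, Y}, U→{T, X}, V→∅, X→{S, U, Y}; now {S, T, U, V, X, Y}.
Read '2': S→{U, V, Y}, T→{W}, U→{T, X}, V→∅, X→{S, U, Y}, Y→{T}; now {S, T, U, V, W, X, Y}.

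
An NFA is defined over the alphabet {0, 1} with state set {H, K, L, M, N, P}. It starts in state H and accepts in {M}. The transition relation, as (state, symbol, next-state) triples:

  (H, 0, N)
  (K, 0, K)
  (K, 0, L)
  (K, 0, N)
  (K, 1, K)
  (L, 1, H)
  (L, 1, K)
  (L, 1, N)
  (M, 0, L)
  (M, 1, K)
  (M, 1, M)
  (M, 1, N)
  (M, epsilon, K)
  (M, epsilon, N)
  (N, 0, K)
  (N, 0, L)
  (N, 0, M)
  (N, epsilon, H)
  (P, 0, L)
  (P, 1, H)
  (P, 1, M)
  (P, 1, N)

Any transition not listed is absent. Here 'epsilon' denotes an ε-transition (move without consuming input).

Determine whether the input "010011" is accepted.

No

Start in {H}.
Read '0': {H} → {H, N}.
Read '1': {H, N} → ∅.
The set is empty and remains empty for the remaining 4 symbols.
The final set ∅ contains no accepting state.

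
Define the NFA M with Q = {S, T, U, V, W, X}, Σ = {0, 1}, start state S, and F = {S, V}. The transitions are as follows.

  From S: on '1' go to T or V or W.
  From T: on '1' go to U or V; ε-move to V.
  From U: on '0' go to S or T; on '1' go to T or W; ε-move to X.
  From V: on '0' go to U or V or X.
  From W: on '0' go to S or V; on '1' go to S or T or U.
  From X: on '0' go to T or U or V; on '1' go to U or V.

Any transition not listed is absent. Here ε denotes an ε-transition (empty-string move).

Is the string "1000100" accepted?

Yes

Start in {S}.
Read '1': S→{T, V, W}; now {T, V, W}.
Read '0': T→∅, V→{U, V, X}, W→{S, V}; now {S, U, V, X}.
Read '0': S→∅, U→{S, T}, V→{U, V, X}, X→{T, U, V}; now {S, T, U, V, X}.
Read '0': S→∅, T→∅, U→{S, T}, V→{U, V, X}, X→{T, U, V}; now {S, T, U, V, X}.
Read '1': S→{T, V, W}, T→{U, V}, U→{T, W}, V→∅, X→{U, V}; union {T, U, V, W}; ε-closure = {T, U, V, W, X}.
Read '0': T→∅, U→{S, T}, V→{U, V, X}, W→{S, V}, X→{T, U, V}; now {S, T, U, V, X}.
Read '0': S→∅, T→∅, U→{S, T}, V→{U, V, X}, X→{T, U, V}; now {S, T, U, V, X}.
The final set {S, T, U, V, X} contains the accepting states S, V.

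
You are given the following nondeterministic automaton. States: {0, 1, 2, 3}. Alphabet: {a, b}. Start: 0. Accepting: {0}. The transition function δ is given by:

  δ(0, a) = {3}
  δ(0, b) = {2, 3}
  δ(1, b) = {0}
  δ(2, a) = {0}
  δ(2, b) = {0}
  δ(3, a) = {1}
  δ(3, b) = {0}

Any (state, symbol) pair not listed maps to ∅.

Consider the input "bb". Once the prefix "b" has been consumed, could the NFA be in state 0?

Start in {0}.
Read 'b': 0→{2, 3}; now {2, 3}.
State 0 is not in {2, 3}.

No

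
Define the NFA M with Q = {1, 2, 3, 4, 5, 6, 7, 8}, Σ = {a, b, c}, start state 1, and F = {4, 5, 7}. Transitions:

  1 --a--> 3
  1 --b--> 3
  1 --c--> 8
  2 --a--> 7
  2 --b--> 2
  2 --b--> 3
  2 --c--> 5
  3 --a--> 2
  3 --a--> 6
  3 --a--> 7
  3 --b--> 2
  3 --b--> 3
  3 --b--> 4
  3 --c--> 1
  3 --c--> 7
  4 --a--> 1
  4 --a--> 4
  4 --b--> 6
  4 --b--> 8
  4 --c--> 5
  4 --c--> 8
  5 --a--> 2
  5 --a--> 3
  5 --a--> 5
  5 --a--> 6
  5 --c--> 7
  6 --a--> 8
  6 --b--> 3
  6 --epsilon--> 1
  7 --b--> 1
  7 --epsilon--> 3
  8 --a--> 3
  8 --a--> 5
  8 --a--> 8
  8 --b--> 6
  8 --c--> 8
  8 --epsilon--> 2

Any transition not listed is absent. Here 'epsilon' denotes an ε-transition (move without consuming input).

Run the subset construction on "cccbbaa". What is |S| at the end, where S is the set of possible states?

8

Start in {1}.
Read 'c': 1→{8}; union {8}; ε-closure = {2, 8}.
Read 'c': 2→{5}, 8→{8}; union {5, 8}; ε-closure = {2, 5, 8}.
Read 'c': 2→{5}, 5→{7}, 8→{8}; union {5, 7, 8}; ε-closure = {2, 3, 5, 7, 8}.
Read 'b': 2→{2, 3}, 3→{2, 3, 4}, 5→∅, 7→{1}, 8→{6}; now {1, 2, 3, 4, 6}.
Read 'b': 1→{3}, 2→{2, 3}, 3→{2, 3, 4}, 4→{6, 8}, 6→{3}; union {2, 3, 4, 6, 8}; ε-closure = {1, 2, 3, 4, 6, 8}.
Read 'a': 1→{3}, 2→{7}, 3→{2, 6, 7}, 4→{1, 4}, 6→{8}, 8→{3, 5, 8}; now {1, 2, 3, 4, 5, 6, 7, 8}.
Read 'a': 1→{3}, 2→{7}, 3→{2, 6, 7}, 4→{1, 4}, 5→{2, 3, 5, 6}, 6→{8}, 7→∅, 8→{3, 5, 8}; now {1, 2, 3, 4, 5, 6, 7, 8}.
That set has 8 states.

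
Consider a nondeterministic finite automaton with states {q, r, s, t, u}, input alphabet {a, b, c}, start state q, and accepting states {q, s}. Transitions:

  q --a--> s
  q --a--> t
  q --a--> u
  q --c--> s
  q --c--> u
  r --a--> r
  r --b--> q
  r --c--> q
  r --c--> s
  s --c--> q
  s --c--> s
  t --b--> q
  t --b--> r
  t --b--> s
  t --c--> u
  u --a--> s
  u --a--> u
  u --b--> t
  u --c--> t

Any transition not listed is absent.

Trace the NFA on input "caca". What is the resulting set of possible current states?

{s, t, u}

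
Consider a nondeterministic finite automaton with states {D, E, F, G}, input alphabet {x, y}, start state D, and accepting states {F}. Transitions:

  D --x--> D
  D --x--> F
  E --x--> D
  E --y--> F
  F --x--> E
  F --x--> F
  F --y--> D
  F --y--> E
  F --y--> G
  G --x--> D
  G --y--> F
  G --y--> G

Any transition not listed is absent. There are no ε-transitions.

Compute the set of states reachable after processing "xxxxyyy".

Start in {D}.
Read 'x': D→{D, F}; now {D, F}.
Read 'x': D→{D, F}, F→{E, F}; now {D, E, F}.
Read 'x': D→{D, F}, E→{D}, F→{E, F}; now {D, E, F}.
Read 'x': D→{D, F}, E→{D}, F→{E, F}; now {D, E, F}.
Read 'y': D→∅, E→{F}, F→{D, E, G}; now {D, E, F, G}.
Read 'y': D→∅, E→{F}, F→{D, E, G}, G→{F, G}; now {D, E, F, G}.
Read 'y': D→∅, E→{F}, F→{D, E, G}, G→{F, G}; now {D, E, F, G}.

{D, E, F, G}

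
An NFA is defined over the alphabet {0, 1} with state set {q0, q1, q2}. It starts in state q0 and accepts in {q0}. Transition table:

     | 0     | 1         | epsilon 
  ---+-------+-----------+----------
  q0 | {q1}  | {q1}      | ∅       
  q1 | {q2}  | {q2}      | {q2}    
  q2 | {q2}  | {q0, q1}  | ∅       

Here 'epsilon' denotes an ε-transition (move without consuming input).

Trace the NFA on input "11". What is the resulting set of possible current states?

Start in {q0}.
Read '1': q0→{q1}; union {q1}; ε-closure = {q1, q2}.
Read '1': q1→{q2}, q2→{q0, q1}; now {q0, q1, q2}.

{q0, q1, q2}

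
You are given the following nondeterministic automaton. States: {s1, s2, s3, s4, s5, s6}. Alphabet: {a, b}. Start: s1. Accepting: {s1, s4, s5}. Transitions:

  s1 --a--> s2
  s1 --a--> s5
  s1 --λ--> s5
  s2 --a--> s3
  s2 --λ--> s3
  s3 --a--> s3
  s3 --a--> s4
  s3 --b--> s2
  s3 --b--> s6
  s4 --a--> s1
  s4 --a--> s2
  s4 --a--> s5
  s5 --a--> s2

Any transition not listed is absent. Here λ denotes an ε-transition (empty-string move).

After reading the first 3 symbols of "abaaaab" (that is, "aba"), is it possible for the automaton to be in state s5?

No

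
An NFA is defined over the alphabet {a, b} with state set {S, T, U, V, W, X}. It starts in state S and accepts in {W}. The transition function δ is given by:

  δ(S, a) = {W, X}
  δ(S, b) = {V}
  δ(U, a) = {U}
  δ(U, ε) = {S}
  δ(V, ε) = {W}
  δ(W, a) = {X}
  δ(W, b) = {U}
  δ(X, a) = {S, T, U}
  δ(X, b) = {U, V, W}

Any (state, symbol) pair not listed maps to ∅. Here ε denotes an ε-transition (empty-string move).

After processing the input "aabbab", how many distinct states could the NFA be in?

Start in {S}.
Read 'a': {S} → {W, X}.
Read 'a': {W, X} → {S, T, U, X}.
Read 'b': {S, T, U, X} → {S, U, V, W}.
Read 'b': {S, U, V, W} → {S, U, V, W}.
Read 'a': {S, U, V, W} → {S, U, W, X}.
Read 'b': {S, U, W, X} → {S, U, V, W}.
That set has 4 states.

4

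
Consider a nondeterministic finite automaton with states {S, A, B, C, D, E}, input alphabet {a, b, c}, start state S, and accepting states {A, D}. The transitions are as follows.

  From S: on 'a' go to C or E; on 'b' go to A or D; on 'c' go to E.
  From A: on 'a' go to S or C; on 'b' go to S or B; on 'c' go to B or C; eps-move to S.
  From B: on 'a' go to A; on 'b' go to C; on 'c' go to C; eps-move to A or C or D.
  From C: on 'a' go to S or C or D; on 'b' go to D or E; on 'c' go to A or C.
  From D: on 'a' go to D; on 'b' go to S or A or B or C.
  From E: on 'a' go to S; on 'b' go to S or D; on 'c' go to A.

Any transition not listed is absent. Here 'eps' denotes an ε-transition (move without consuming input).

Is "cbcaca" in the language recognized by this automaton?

No

Start in {S}.
Read 'c': {S} → {E}.
Read 'b': {E} → {S, D}.
Read 'c': {S, D} → {E}.
Read 'a': {E} → {S}.
Read 'c': {S} → {E}.
Read 'a': {E} → {S}.
The final set {S} contains no accepting state.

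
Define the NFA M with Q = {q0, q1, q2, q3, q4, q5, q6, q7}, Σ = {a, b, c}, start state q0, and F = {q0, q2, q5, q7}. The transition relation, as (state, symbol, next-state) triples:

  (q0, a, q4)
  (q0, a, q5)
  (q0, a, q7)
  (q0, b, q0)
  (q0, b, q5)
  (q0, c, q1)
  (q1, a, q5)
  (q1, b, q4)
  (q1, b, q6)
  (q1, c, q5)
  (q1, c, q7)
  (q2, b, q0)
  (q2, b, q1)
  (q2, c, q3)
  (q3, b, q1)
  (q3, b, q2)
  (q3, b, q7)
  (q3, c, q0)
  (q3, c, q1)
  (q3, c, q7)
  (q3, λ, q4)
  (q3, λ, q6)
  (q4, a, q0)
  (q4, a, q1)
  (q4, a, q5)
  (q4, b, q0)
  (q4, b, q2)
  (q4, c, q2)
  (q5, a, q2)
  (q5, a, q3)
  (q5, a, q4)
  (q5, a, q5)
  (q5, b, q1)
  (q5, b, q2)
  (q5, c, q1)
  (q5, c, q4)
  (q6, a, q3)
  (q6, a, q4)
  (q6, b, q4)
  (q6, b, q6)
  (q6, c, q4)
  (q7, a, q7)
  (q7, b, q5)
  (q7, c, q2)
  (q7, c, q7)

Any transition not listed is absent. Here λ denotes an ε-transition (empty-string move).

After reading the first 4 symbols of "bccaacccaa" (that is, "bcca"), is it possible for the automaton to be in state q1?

Start in {q0}.
Read 'b': q0→{q0, q5}; now {q0, q5}.
Read 'c': q0→{q1}, q5→{q1, q4}; now {q1, q4}.
Read 'c': q1→{q5, q7}, q4→{q2}; now {q2, q5, q7}.
Read 'a': q2→∅, q5→{q2, q3, q4, q5}, q7→{q7}; union {q2, q3, q4, q5, q7}; ε-closure = {q2, q3, q4, q5, q6, q7}.
State q1 is not in {q2, q3, q4, q5, q6, q7}.

No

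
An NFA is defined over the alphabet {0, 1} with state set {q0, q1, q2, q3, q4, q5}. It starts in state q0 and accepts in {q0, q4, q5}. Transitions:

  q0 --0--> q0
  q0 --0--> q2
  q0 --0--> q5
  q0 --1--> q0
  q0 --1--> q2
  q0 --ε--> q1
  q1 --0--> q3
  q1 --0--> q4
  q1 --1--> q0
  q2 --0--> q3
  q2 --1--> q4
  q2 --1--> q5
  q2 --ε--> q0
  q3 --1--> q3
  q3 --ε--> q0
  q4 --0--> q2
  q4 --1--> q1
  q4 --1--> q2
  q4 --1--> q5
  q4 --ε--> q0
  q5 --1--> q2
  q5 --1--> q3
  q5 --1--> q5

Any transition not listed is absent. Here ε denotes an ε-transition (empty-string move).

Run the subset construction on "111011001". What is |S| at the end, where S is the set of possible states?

6

Start: ε-closure({q0}) = {q0, q1}.
Read '1': {q0, q1} → {q0, q1, q2}.
Read '1': {q0, q1, q2} → {q0, q1, q2, q4, q5}.
Read '1': {q0, q1, q2, q4, q5} → {q0, q1, q2, q3, q4, q5}.
Read '0': {q0, q1, q2, q3, q4, q5} → {q0, q1, q2, q3, q4, q5}.
Read '1': {q0, q1, q2, q3, q4, q5} → {q0, q1, q2, q3, q4, q5}.
Read '1': {q0, q1, q2, q3, q4, q5} → {q0, q1, q2, q3, q4, q5}.
Read '0': {q0, q1, q2, q3, q4, q5} → {q0, q1, q2, q3, q4, q5}.
Read '0': {q0, q1, q2, q3, q4, q5} → {q0, q1, q2, q3, q4, q5}.
Read '1': {q0, q1, q2, q3, q4, q5} → {q0, q1, q2, q3, q4, q5}.
That set has 6 states.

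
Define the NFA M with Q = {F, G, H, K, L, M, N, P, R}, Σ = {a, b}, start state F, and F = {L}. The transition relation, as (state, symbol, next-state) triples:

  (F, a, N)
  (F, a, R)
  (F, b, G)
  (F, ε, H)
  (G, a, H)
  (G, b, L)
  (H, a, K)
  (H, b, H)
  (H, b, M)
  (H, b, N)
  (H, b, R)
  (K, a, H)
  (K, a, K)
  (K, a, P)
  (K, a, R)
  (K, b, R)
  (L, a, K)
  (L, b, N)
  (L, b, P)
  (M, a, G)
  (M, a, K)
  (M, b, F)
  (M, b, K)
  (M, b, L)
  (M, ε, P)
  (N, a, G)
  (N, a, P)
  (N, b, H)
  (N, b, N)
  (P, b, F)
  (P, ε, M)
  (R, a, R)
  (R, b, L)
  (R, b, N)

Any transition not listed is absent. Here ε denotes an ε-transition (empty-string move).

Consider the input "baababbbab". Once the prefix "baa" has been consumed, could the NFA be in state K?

Start: ε-closure({F}) = {F, H}.
Read 'b': {F, H} → {G, H, M, N, P, R}.
Read 'a': {G, H, M, N, P, R} → {G, H, K, M, P, R}.
Read 'a': {G, H, K, M, P, R} → {G, H, K, M, P, R}.
State K is in {G, H, K, M, P, R}.

Yes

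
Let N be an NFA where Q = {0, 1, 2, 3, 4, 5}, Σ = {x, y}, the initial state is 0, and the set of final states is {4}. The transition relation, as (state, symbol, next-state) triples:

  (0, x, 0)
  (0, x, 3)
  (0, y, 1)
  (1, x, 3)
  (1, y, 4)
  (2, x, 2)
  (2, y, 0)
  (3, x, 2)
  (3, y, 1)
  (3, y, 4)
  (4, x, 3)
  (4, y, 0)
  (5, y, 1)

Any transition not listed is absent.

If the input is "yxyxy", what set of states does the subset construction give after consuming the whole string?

{1, 4}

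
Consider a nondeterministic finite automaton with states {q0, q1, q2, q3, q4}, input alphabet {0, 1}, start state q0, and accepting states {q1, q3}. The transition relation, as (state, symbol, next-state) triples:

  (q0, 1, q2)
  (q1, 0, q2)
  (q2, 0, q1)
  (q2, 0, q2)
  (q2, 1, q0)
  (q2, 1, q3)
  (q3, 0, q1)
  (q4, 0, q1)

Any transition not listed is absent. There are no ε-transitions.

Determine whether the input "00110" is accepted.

Start in {q0}.
Read '0': q0→∅; now ∅.
The set is empty and remains empty for the remaining 4 symbols.
The final set ∅ contains no accepting state.

No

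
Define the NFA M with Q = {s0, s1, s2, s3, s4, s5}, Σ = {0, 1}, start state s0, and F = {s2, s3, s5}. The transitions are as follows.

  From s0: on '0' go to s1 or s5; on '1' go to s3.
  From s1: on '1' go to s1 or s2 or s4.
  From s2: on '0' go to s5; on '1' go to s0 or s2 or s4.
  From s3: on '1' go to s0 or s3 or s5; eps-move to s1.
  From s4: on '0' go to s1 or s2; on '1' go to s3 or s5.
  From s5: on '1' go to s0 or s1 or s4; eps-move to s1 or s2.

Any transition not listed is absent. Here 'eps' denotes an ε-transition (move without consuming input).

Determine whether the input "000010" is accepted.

Yes

Start in {s0}.
Read '0': s0→{s1, s5}; union {s1, s5}; ε-closure = {s1, s2, s5}.
Read '0': s1→∅, s2→{s5}, s5→∅; union {s5}; ε-closure = {s1, s2, s5}.
Read '0': s1→∅, s2→{s5}, s5→∅; union {s5}; ε-closure = {s1, s2, s5}.
Read '0': s1→∅, s2→{s5}, s5→∅; union {s5}; ε-closure = {s1, s2, s5}.
Read '1': s1→{s1, s2, s4}, s2→{s0, s2, s4}, s5→{s0, s1, s4}; now {s0, s1, s2, s4}.
Read '0': s0→{s1, s5}, s1→∅, s2→{s5}, s4→{s1, s2}; now {s1, s2, s5}.
The final set {s1, s2, s5} contains the accepting states s2, s5.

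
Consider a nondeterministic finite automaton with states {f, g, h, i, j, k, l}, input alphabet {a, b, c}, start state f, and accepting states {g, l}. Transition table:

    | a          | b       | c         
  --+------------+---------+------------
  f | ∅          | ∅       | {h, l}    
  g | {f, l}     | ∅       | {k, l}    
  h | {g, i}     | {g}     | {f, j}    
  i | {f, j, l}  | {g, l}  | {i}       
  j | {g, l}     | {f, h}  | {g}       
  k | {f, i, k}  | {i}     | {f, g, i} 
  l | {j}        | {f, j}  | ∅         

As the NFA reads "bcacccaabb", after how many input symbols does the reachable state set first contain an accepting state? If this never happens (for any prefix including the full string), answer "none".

Start in {f}.
Read 'b': f→∅; now ∅.
The set is empty and remains empty for the remaining 9 symbols.
No reachable set along the way intersects F.

none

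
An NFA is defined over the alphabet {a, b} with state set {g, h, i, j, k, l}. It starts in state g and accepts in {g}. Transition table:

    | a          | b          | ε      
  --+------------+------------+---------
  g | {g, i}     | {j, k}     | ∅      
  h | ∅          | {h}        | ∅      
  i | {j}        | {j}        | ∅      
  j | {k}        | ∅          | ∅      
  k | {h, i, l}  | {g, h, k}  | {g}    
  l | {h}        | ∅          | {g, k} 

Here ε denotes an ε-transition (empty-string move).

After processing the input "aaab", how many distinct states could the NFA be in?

4

Start in {g}.
Read 'a': g→{g, i}; now {g, i}.
Read 'a': g→{g, i}, i→{j}; now {g, i, j}.
Read 'a': g→{g, i}, i→{j}, j→{k}; now {g, i, j, k}.
Read 'b': g→{j, k}, i→{j}, j→∅, k→{g, h, k}; now {g, h, j, k}.
That set has 4 states.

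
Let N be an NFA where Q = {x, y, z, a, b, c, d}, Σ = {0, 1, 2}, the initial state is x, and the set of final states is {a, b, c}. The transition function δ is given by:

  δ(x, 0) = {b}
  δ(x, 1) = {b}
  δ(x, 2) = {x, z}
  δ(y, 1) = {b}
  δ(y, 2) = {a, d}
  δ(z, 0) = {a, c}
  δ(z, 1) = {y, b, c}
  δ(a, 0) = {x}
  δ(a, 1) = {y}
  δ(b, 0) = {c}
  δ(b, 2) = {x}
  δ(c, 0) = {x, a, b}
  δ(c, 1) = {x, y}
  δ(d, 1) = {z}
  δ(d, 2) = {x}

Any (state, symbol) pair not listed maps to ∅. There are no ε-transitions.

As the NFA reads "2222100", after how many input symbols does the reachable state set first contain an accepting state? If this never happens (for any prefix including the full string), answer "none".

5

Start in {x}.
Read '2': x→{x, z}; now {x, z}.
Read '2': x→{x, z}, z→∅; now {x, z}.
Read '2': x→{x, z}, z→∅; now {x, z}.
Read '2': x→{x, z}, z→∅; now {x, z}.
Read '1': x→{b}, z→{y, b, c}; now {y, b, c}.
None of the earlier sets intersect F, but {y, b, c} does.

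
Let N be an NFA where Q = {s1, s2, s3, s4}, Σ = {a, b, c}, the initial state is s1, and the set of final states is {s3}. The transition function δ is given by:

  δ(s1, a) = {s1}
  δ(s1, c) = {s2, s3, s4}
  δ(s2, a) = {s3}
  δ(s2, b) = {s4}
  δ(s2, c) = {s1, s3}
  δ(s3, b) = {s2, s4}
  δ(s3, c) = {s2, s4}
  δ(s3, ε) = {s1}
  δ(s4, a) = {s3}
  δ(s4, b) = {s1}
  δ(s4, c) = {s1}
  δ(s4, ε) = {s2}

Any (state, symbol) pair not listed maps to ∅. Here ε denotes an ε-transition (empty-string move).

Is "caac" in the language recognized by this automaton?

Start in {s1}.
Read 'c': {s1} → {s1, s2, s3, s4}.
Read 'a': {s1, s2, s3, s4} → {s1, s3}.
Read 'a': {s1, s3} → {s1}.
Read 'c': {s1} → {s1, s2, s3, s4}.
The final set {s1, s2, s3, s4} contains the accepting state s3.

Yes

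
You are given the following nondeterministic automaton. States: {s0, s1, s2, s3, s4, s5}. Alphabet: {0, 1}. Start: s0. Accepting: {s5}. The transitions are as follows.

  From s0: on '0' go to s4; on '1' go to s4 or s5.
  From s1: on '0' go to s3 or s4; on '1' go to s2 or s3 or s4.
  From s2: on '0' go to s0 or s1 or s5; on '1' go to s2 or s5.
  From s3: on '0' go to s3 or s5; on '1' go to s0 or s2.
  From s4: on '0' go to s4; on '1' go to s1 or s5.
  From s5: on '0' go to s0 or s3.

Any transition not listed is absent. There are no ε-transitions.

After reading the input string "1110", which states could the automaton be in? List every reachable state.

{s0, s1, s3, s4, s5}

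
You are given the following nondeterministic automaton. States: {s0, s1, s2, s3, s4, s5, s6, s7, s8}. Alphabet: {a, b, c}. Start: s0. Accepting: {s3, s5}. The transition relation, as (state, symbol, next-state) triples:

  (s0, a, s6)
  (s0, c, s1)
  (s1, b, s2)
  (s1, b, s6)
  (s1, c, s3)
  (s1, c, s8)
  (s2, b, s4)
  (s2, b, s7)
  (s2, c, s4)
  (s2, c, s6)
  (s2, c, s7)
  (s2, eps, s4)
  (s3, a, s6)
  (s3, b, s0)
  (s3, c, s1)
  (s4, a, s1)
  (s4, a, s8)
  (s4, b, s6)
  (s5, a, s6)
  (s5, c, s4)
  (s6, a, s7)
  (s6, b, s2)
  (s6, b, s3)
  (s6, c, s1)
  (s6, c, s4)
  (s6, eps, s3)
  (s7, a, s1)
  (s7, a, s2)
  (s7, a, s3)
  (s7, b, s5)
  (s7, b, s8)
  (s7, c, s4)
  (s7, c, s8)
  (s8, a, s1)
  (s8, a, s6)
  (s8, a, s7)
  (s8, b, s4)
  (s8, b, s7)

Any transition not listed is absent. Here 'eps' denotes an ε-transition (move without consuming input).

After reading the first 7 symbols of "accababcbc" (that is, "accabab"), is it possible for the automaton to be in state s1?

No

Start in {s0}.
Read 'a': s0→{s6}; union {s6}; ε-closure = {s3, s6}.
Read 'c': s3→{s1}, s6→{s1, s4}; now {s1, s4}.
Read 'c': s1→{s3, s8}, s4→∅; now {s3, s8}.
Read 'a': s3→{s6}, s8→{s1, s6, s7}; union {s1, s6, s7}; ε-closure = {s1, s3, s6, s7}.
Read 'b': s1→{s2, s6}, s3→{s0}, s6→{s2, s3}, s7→{s5, s8}; union {s0, s2, s3, s5, s6, s8}; ε-closure = {s0, s2, s3, s4, s5, s6, s8}.
Read 'a': s0→{s6}, s2→∅, s3→{s6}, s4→{s1, s8}, s5→{s6}, s6→{s7}, s8→{s1, s6, s7}; union {s1, s6, s7, s8}; ε-closure = {s1, s3, s6, s7, s8}.
Read 'b': s1→{s2, s6}, s3→{s0}, s6→{s2, s3}, s7→{s5, s8}, s8→{s4, s7}; now {s0, s2, s3, s4, s5, s6, s7, s8}.
State s1 is not in {s0, s2, s3, s4, s5, s6, s7, s8}.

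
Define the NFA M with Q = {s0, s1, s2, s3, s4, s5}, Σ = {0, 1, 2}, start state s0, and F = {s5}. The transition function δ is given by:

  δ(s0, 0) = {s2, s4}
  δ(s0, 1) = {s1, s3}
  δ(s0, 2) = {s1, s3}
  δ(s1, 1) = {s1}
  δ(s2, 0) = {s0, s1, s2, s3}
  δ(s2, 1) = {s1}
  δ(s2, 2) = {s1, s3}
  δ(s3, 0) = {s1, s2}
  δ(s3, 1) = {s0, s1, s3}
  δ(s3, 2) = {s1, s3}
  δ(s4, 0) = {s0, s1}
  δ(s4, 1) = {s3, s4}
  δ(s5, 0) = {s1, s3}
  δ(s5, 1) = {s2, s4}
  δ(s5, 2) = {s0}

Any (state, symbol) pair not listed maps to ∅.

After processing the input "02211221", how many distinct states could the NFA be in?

Start in {s0}.
Read '0': s0→{s2, s4}; now {s2, s4}.
Read '2': s2→{s1, s3}, s4→∅; now {s1, s3}.
Read '2': s1→∅, s3→{s1, s3}; now {s1, s3}.
Read '1': s1→{s1}, s3→{s0, s1, s3}; now {s0, s1, s3}.
Read '1': s0→{s1, s3}, s1→{s1}, s3→{s0, s1, s3}; now {s0, s1, s3}.
Read '2': s0→{s1, s3}, s1→∅, s3→{s1, s3}; now {s1, s3}.
Read '2': s1→∅, s3→{s1, s3}; now {s1, s3}.
Read '1': s1→{s1}, s3→{s0, s1, s3}; now {s0, s1, s3}.
That set has 3 states.

3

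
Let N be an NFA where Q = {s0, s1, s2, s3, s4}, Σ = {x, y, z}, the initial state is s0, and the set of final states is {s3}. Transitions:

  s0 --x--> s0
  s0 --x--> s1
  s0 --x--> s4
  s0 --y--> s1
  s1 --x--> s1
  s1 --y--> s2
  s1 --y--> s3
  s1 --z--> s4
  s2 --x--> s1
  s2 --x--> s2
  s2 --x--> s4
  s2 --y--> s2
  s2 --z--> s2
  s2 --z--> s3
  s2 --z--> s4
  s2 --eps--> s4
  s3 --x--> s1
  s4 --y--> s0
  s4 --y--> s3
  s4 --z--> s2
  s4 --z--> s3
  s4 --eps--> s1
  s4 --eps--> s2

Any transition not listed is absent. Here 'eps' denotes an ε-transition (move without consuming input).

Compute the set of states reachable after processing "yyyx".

Start in {s0}.
Read 'y': {s0} → {s1}.
Read 'y': {s1} → {s1, s2, s3, s4}.
Read 'y': {s1, s2, s3, s4} → {s0, s1, s2, s3, s4}.
Read 'x': {s0, s1, s2, s3, s4} → {s0, s1, s2, s4}.

{s0, s1, s2, s4}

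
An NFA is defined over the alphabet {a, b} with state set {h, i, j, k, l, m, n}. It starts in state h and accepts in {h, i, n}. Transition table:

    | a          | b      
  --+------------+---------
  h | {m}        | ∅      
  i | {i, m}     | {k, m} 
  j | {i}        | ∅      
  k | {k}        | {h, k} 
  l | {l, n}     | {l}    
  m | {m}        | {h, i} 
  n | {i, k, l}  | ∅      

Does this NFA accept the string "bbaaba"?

Start in {h}.
Read 'b': {h} → ∅.
The set is empty and remains empty for the remaining 5 symbols.
The final set ∅ contains no accepting state.

No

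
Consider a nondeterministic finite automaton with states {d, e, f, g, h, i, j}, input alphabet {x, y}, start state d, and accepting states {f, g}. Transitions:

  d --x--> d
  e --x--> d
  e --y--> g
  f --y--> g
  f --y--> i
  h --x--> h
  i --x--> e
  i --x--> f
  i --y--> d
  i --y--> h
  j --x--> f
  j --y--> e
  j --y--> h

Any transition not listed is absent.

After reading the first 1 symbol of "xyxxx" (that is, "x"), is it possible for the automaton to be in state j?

No

Start in {d}.
Read 'x': d→{d}; now {d}.
State j is not in {d}.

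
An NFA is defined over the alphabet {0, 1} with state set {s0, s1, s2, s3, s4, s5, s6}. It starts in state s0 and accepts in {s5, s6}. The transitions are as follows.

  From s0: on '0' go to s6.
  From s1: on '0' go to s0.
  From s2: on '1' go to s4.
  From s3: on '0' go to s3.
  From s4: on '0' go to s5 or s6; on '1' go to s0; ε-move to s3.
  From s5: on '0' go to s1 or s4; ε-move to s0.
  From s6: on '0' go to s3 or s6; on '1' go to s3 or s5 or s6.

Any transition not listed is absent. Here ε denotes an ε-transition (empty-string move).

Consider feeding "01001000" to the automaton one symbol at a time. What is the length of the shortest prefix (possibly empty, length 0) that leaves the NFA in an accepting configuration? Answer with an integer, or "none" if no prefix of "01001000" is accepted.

1

Start in {s0}.
Read '0': s0→{s6}; now {s6}.
None of the earlier sets intersect F, but {s6} does.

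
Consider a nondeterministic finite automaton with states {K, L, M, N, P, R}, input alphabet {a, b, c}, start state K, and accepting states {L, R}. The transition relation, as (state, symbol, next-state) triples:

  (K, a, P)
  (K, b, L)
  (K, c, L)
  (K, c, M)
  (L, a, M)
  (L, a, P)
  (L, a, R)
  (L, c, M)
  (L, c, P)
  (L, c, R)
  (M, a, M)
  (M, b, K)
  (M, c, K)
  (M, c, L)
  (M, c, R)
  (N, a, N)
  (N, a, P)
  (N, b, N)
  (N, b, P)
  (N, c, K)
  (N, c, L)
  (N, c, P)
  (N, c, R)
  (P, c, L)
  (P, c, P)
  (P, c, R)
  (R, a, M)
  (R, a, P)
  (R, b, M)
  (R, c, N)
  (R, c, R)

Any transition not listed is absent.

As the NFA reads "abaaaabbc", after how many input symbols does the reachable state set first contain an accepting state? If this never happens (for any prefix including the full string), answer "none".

Start in {K}.
Read 'a': K→{P}; now {P}.
Read 'b': P→∅; now ∅.
The set is empty and remains empty for the remaining 7 symbols.
No reachable set along the way intersects F.

none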